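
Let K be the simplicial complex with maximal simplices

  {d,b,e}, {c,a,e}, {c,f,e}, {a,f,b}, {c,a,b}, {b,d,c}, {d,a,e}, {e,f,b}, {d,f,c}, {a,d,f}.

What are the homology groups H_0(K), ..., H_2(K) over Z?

H_0 = Z,  H_1 = Z/2Z,  H_2 = 0.

K has 6 vertices, 15 edges, 10 triangles.
rank ∂_0 = 0, rank ∂_1 = 5 ⇒ b_0 = 6 − 0 − 5 = 1; all invariant factors of ∂_1 are 1 so no torsion. So H_0 = Z.
rank ∂_1 = 5, rank ∂_2 = 10 ⇒ b_1 = 15 − 5 − 10 = 0; ∂_2 has invariant factor(s) [2] giving torsion. So H_1 = Z/2Z.
rank ∂_2 = 10, rank ∂_3 = 0 ⇒ b_2 = 10 − 10 − 0 = 0. So H_2 = 0.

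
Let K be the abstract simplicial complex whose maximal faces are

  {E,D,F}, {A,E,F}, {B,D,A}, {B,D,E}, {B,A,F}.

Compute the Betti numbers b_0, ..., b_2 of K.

b_0 = 1, b_1 = 1, b_2 = 0.

Take the total order A < B < D < E < F on the vertex set. Then K (dimension 2) consists of the simplices:

  0-simplices (5): A, B, D, E, F
  1-simplices (10): AB, AD, AE, AF, BD, BE, BF, DE, DF, EF
  2-simplices (5): ABD, ABF, AEF, BDE, DEF

giving chain groups C_0 ≅ Z^5, C_1 ≅ Z^10, C_2 ≅ Z^5.

∂_1: C_1 → C_0 sends each edge [p,q] (with p < q) to q − p.
As a 5×10 matrix over Z this has rank 4, with invariant factors (1,1,1,1).

Boundary ∂_2: C_2 → C_1 maps a triangle to the signed sum of its edges. For instance
  ∂ABD = BD − AD + AB,
  ∂DEF = EF − DF + DE.
The 10×5 boundary matrix has rank 5 and Smith normal form diag(1,1,1,1,1).

Reading off H_k = ker ∂_k / im ∂_{k+1}:

  H_0: rank C_0 − rank ∂_1 = 5 − 4 = 1, and the invariant factors of ∂_1 are all 1, so H_0 = Z.
  H_1: rank ker ∂_1 − rank ∂_2 = (10 − 4) − 5 = 1, and the invariant factors of ∂_2 are all 1, so H_1 = Z.
  H_2: rank ker ∂_2 − rank ∂_3 = (5 − 5) − 0 = 0, and there is no ∂_3, so H_2 = 0.

As a check, the Euler characteristic is 5 − 10 + 5 = 0, which agrees with 1 − 1 + 0 = 0.

Hence the Betti numbers are b_0 = 1, b_1 = 1, b_2 = 0.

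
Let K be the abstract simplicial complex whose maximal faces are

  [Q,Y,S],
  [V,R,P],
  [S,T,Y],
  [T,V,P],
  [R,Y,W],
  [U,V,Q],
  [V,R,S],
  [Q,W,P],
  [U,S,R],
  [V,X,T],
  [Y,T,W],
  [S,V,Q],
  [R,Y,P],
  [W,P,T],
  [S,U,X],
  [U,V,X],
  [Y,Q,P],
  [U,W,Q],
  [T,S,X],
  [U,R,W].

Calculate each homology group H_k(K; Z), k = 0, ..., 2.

H_0 = Z,  H_1 = Z ⊕ Z_2,  H_2 = 0.

K has 10 vertices, 30 edges, 20 triangles.
rank ∂_0 = 0, rank ∂_1 = 9 ⇒ b_0 = 10 − 0 − 9 = 1; all invariant factors of ∂_1 are 1 so no torsion. So H_0 = Z.
rank ∂_1 = 9, rank ∂_2 = 20 ⇒ b_1 = 30 − 9 − 20 = 1; ∂_2 has invariant factor(s) [2] giving torsion. So H_1 = Z ⊕ Z_2.
rank ∂_2 = 20, rank ∂_3 = 0 ⇒ b_2 = 20 − 20 − 0 = 0. So H_2 = 0.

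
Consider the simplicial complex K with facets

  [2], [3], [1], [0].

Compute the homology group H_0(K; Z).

Fix the vertex order 0 < 1 < 2 < 3 and write every simplex with vertices in increasing order. Then dim K = 0 and the simplices of K are:

  0-simplices (4): [0], [1], [2], [3]

giving chain groups C_0 ≅ Z^4.

From H_k ≅ ker(∂_k) / im(∂_{k+1}) we obtain:

  H_0: rank C_0 − rank ∂_1 = 4 − 0 = 4, and there is no ∂_1, so H_0 ≅ Z^4.

H_0 ≅ Z^4.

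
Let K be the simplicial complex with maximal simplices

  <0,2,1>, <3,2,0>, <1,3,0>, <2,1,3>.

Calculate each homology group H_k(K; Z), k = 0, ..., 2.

Take the total order 0 < 1 < 2 < 3 on the vertex set. Then K (dimension 2) consists of the simplices:

  0-simplices (4): [0], [1], [2], [3]
  1-simplices (6): [0,1], [0,2], [0,3], [1,2], [1,3], [2,3]
  2-simplices (4): [0,1,2], [0,1,3], [0,2,3], [1,2,3]

so the chain groups are C_0 ≅ Z^4, C_1 ≅ Z^6, C_2 ≅ Z^4.

The boundary map ∂_1: C_1 → C_0 is given by ∂[p,q] = [q] − [p]. For instance
  ∂[0,3] = [3] − [0].
This gives a 4×6 integer matrix of rank 3; reducing to Smith normal form yields diagonal entries (1,1,1).

∂_2: C_2 → C_1 maps a triangle to the signed sum of its edges. For instance
  ∂[0,2,3] = [2,3] − [0,3] + [0,2],
  ∂[1,2,3] = [2,3] − [1,3] + [1,2].
The 6×4 boundary matrix has rank 3 and Smith normal form diag(1,1,1).

Reading off H_k = ker ∂_k / im ∂_{k+1}:

  H_0: rank C_0 − rank ∂_1 = 4 − 3 = 1, and the invariant factors of ∂_1 are all 1, so H_0 ≅ Z.
  H_1: rank ker ∂_1 − rank ∂_2 = (6 − 3) − 3 = 0, and the invariant factors of ∂_2 are all 1, so H_1 ≅ 0.
  H_2: rank ker ∂_2 − rank ∂_3 = (4 − 3) − 0 = 1, and there is no ∂_3, so H_2 ≅ Z.

As a check, the Euler characteristic is 4 − 6 + 4 = 2, which agrees with 1 − 0 + 1 = 2.

H_0 = Z,  H_1 = 0,  H_2 = Z.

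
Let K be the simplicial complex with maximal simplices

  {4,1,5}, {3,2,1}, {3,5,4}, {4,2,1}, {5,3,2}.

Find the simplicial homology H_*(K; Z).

H_0 ≅ Z,  H_1 ≅ Z,  H_2 = 0.

K has 5 vertices, 10 edges, 5 triangles.
rank ∂_0 = 0, rank ∂_1 = 4 ⇒ b_0 = 5 − 0 − 4 = 1; all invariant factors of ∂_1 are 1 so no torsion. So H_0 = Z.
rank ∂_1 = 4, rank ∂_2 = 5 ⇒ b_1 = 10 − 4 − 5 = 1; all invariant factors of ∂_2 are 1 so no torsion. So H_1 = Z.
rank ∂_2 = 5, rank ∂_3 = 0 ⇒ b_2 = 5 − 5 − 0 = 0. So H_2 = 0.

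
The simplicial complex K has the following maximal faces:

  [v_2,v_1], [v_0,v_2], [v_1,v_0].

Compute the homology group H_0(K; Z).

Order the vertices as v_0 < v_1 < v_2. Listing each simplex with vertices in this order, K has dimension 1 with simplices:

  0-simplices (3): [v_0], [v_1], [v_2]
  1-simplices (3): [v_0,v_1], [v_0,v_2], [v_1,v_2]

giving chain groups C_0 ≅ Z^3, C_1 ≅ Z^3.

The boundary map ∂_1: C_1 → C_0 is given by ∂[p,q] = [q] − [p].
The resulting 3×3 matrix has rank 2, and its Smith normal form has invariant factors (1,1).

Reading off H_k = ker ∂_k / im ∂_{k+1}:

  H_0: rank C_0 − rank ∂_1 = 3 − 2 = 1, and the invariant factors of ∂_1 are all 1, so H_0 = Z.

(K is a triangulation of the circle S^1.)

H_0 ≅ Z.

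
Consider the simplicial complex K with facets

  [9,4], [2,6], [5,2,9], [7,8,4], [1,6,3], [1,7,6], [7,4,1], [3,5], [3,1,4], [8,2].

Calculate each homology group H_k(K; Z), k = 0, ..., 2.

H_0 ≅ Z,  H_1 ≅ Z^3,  H_2 = 0.

Order the vertices as 1 < 2 < 3 < 4 < 5 < 6 < 7 < 8 < 9. Listing each simplex with vertices in this order, K has dimension 2 with simplices:

  0-simplices (9): [1], [2], [3], [4], [5], [6], [7], [8], [9]
  1-simplices (17): [1,3], [1,4], [1,6], [1,7], [2,5], [2,6], [2,8], [2,9], [3,4], [3,5], [3,6], [4,7], [4,8], [4,9], [5,9], [6,7], [7,8]
  2-simplices (6): [1,3,4], [1,3,6], [1,4,7], [1,6,7], [2,5,9], [4,7,8]

Hence C_0 ≅ Z^9, C_1 ≅ Z^17, C_2 ≅ Z^6.

∂_1: C_1 → C_0 maps an edge to its endpoints' difference, ∂[p,q] = q − p. For instance
  ∂[5,9] = [9] − [5].
As a 9×17 matrix over Z this has rank 8, with invariant factors (1,1,1,1,1,1,1,1).

∂_2: C_2 → C_1 sends each 2-simplex [p,q,r] to [q,r] − [p,r] + [p,q]. For instance
  ∂[1,6,7] = [6,7] − [1,7] + [1,6],
  ∂[1,3,6] = [3,6] − [1,6] + [1,3].
As a 17×6 matrix over Z this has rank 6, with invariant factors (1,1,1,1,1,1).

From H_k ≅ ker(∂_k) / im(∂_{k+1}) we obtain:

  H_0: rank C_0 − rank ∂_1 = 9 − 8 = 1, and the invariant factors of ∂_1 are all 1, so H_0 = Z.
  H_1: rank ker ∂_1 − rank ∂_2 = (17 − 8) − 6 = 3, and the invariant factors of ∂_2 are all 1, so H_1 = Z^3.
  H_2: rank ker ∂_2 − rank ∂_3 = (6 − 6) − 0 = 0, and there is no ∂_3, so H_2 = 0.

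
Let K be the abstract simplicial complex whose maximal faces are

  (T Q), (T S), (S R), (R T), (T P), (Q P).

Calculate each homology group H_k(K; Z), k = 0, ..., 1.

H_0 = Z,  H_1 = Z^2.

Order the vertices as P < Q < R < S < T. Listing each simplex with vertices in this order, K has dimension 1 with simplices:

  0-simplices (5): P, Q, R, S, T
  1-simplices (6): PQ, PT, QT, RS, RT, ST

Hence C_0 ≅ Z^5, C_1 ≅ Z^6.

∂_1: C_1 → C_0 is given by ∂[p,q] = [q] − [p].
This gives a 5×6 integer matrix of rank 4; reducing to Smith normal form yields diagonal entries (1,1,1,1).

Reading off H_k = ker ∂_k / im ∂_{k+1}:

  H_0: rank C_0 − rank ∂_1 = 5 − 4 = 1, and the invariant factors of ∂_1 are all 1, so H_0 = Z.
  H_1: rank ker ∂_1 − rank ∂_2 = (6 − 4) − 0 = 2, and there is no ∂_2, so H_1 = Z^2.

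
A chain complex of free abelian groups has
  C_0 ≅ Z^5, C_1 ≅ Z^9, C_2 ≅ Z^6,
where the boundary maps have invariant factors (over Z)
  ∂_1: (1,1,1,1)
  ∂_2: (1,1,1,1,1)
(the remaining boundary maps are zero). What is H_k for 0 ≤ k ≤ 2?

H_0 ≅ Z,  H_1 = 0,  H_2 ≅ Z.

H_0: b_0 = 5 − 0 − 4 = 1; torsion from ∂_1 factors > 1: none. So H_0 ≅ Z.
H_1: b_1 = 9 − 4 − 5 = 0; torsion from ∂_2 factors > 1: none. So H_1 ≅ 0.
H_2: b_2 = 6 − 5 − 0 = 1; torsion from ∂_3 factors > 1: none. So H_2 ≅ Z.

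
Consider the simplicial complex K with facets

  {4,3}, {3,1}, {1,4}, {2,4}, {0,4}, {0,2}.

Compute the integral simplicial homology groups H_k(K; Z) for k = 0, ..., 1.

We work with the vertex ordering 0 < 1 < 2 < 3 < 4. The simplices of K, each written with vertices in increasing order, are:

  0-simplices (5): [0], [1], [2], [3], [4]
  1-simplices (6): [0,2], [0,4], [1,3], [1,4], [2,4], [3,4]

Hence C_0 ≅ Z^5, C_1 ≅ Z^6.

∂_1: C_1 → C_0 is given by ∂[p,q] = [q] − [p]. For instance
  ∂[1,4] = [4] − [1].
The resulting 5×6 matrix has rank 4, and its Smith normal form has invariant factors (1,1,1,1).

Now H_k = ker ∂_k / im ∂_{k+1}, so:

  H_0: rank C_0 − rank ∂_1 = 5 − 4 = 1, and the invariant factors of ∂_1 are all 1, so H_0 ≅ Z.
  H_1: rank ker ∂_1 − rank ∂_2 = (6 − 4) − 0 = 2, and there is no ∂_2, so H_1 ≅ Z^2.

H_0 ≅ Z,  H_1 ≅ Z^2.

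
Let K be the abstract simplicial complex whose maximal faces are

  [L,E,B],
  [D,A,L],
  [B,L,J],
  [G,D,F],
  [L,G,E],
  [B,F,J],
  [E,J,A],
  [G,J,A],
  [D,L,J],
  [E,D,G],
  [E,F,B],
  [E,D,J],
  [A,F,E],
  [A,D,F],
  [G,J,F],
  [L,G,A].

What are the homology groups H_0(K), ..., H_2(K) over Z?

H_0 ≅ Z,  H_1 ≅ Z^2,  H_2 ≅ Z.

We work with the vertex ordering A < B < D < E < F < G < J < L. The simplices of K, each written with vertices in increasing order, are:

  0-simplices (8): A, B, D, E, F, G, J, L
  1-simplices (24): AD, AE, AF, AG, AJ, AL, BE, BF, BJ, BL, DE, DF, DG, DJ, DL, EF, EG, EJ, EL, FG, FJ, GJ, GL, JL
  2-simplices (16): ADF, ADL, AEF, AEJ, AGJ, AGL, BEF, BEL, BFJ, BJL, DEG, DEJ, DFG, DJL, EGL, FGJ

Hence C_0 ≅ Z^8, C_1 ≅ Z^24, C_2 ≅ Z^16.

∂_1: C_1 → C_0 maps an edge to its endpoints' difference, ∂[p,q] = q − p.
As a 8×24 matrix over Z this has rank 7, with invariant factors (1,1,1,1,1,1,1).

Boundary ∂_2: C_2 → C_1 sends each 2-simplex [p,q,r] to [q,r] − [p,r] + [p,q]. For instance
  ∂FGJ = GJ − FJ + FG,
  ∂BEL = EL − BL + BE.
This gives a 24×16 integer matrix of rank 15; reducing to Smith normal form yields diagonal entries (1,1,1,1,1,1,1,1,1,1,1,1,1,1,1).

From H_k ≅ ker(∂_k) / im(∂_{k+1}) we obtain:

  H_0: rank C_0 − rank ∂_1 = 8 − 7 = 1, and the invariant factors of ∂_1 are all 1, so H_0 ≅ Z.
  H_1: rank ker ∂_1 − rank ∂_2 = (24 − 7) − 15 = 2, and the invariant factors of ∂_2 are all 1, so H_1 ≅ Z^2.
  H_2: rank ker ∂_2 − rank ∂_3 = (16 − 15) − 0 = 1, and there is no ∂_3, so H_2 ≅ Z.

As a check, the Euler characteristic is 8 − 24 + 16 = 0, which agrees with 1 − 2 + 1 = 0.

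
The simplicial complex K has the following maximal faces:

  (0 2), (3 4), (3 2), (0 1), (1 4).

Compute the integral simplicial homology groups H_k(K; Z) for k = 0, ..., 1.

Order the vertices as 0 < 1 < 2 < 3 < 4. Listing each simplex with vertices in this order, K has dimension 1 with simplices:

  0-simplices (5): [0], [1], [2], [3], [4]
  1-simplices (5): [0,1], [0,2], [1,4], [2,3], [3,4]

Hence C_0 ≅ Z^5, C_1 ≅ Z^5.

Boundary ∂_1: C_1 → C_0 is given by ∂[p,q] = [q] − [p]. For instance
  ∂[0,2] = [2] − [0].
As a 5×5 matrix over Z this has rank 4, with invariant factors (1,1,1,1).

Reading off H_k = ker ∂_k / im ∂_{k+1}:

  H_0: rank C_0 − rank ∂_1 = 5 − 4 = 1, and the invariant factors of ∂_1 are all 1, so H_0 ≅ Z.
  H_1: rank ker ∂_1 − rank ∂_2 = (5 − 4) − 0 = 1, and there is no ∂_2, so H_1 ≅ Z.

(K is a triangulation of the circle S^1.)

H_0 = Z,  H_1 = Z.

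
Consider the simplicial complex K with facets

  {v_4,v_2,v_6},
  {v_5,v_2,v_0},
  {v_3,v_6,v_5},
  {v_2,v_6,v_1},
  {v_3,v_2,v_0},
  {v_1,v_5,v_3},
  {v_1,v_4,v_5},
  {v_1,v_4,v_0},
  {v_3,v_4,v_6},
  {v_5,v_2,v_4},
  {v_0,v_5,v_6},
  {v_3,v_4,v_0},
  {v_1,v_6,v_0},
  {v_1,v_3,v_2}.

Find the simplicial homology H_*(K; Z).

Take the total order v_0 < v_1 < v_2 < v_3 < v_4 < v_5 < v_6 on the vertex set. Then K (dimension 2) consists of the simplices:

  0-simplices (7): [v_0], [v_1], [v_2], [v_3], [v_4], [v_5], [v_6]
  1-simplices (21): (21 of them)
  2-simplices (14): (14 of them)

giving chain groups C_0 ≅ Z^7, C_1 ≅ Z^21, C_2 ≅ Z^14.

Boundary ∂_1: C_1 → C_0 sends each edge [p,q] (with p < q) to q − p. For instance
  ∂[v_2,v_4] = [v_4] − [v_2].
The 7×21 boundary matrix has rank 6 and Smith normal form diag(1,1,1,1,1,1).

∂_2: C_2 → C_1 maps a triangle to the signed sum of its edges. For instance
  ∂[v_2,v_4,v_5] = [v_4,v_5] − [v_2,v_5] + [v_2,v_4],
  ∂[v_0,v_1,v_4] = [v_1,v_4] − [v_0,v_4] + [v_0,v_1].
This gives a 21×14 integer matrix of rank 13; reducing to Smith normal form yields diagonal entries (1,1,1,1,1,1,1,1,1,1,1,1,1).

Now H_k = ker ∂_k / im ∂_{k+1}, so:

  H_0: rank C_0 − rank ∂_1 = 7 − 6 = 1, and the invariant factors of ∂_1 are all 1, so H_0 ≅ Z.
  H_1: rank ker ∂_1 − rank ∂_2 = (21 − 6) − 13 = 2, and the invariant factors of ∂_2 are all 1, so H_1 ≅ Z^2.
  H_2: rank ker ∂_2 − rank ∂_3 = (14 − 13) − 0 = 1, and there is no ∂_3, so H_2 ≅ Z.

(K is a triangulation of the torus T^2.)

H_0 ≅ Z,  H_1 ≅ Z^2,  H_2 ≅ Z.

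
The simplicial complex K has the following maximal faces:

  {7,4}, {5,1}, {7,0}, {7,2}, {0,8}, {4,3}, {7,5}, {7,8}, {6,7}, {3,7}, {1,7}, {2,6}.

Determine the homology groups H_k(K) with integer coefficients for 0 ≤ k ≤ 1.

H_0 ≅ Z,  H_1 ≅ Z^4.

Order the vertices as 0 < 1 < 2 < 3 < 4 < 5 < 6 < 7 < 8. Listing each simplex with vertices in this order, K has dimension 1 with simplices:

  0-simplices (9): [0], [1], [2], [3], [4], [5], [6], [7], [8]
  1-simplices (12): [0,7], [0,8], [1,5], [1,7], [2,6], [2,7], [3,4], [3,7], [4,7], [5,7], [6,7], [7,8]

so the chain groups are C_0 ≅ Z^9, C_1 ≅ Z^12.

The boundary map ∂_1: C_1 → C_0 is given by ∂[p,q] = [q] − [p]. For instance
  ∂[7,8] = [8] − [7].
This gives a 9×12 integer matrix of rank 8; reducing to Smith normal form yields diagonal entries (1,1,1,1,1,1,1,1).

From H_k ≅ ker(∂_k) / im(∂_{k+1}) we obtain:

  H_0: rank C_0 − rank ∂_1 = 9 − 8 = 1, and the invariant factors of ∂_1 are all 1, so H_0 ≅ Z.
  H_1: rank ker ∂_1 − rank ∂_2 = (12 − 8) − 0 = 4, and there is no ∂_2, so H_1 ≅ Z^4.

(K is a triangulation of a wedge of 4 circles.)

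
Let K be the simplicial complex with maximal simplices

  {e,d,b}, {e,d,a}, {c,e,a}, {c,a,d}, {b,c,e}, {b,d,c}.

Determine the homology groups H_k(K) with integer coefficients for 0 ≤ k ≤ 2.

H_0 ≅ Z,  H_1 = 0,  H_2 ≅ Z.

Take the total order a < b < c < d < e on the vertex set. Then K (dimension 2) consists of the simplices:

  0-simplices (5): a, b, c, d, e
  1-simplices (9): ac, ad, ae, bc, bd, be, cd, ce, de
  2-simplices (6): acd, ace, ade, bcd, bce, bde

so the chain groups are C_0 ≅ Z^5, C_1 ≅ Z^9, C_2 ≅ Z^6.

∂_1: C_1 → C_0 sends each edge [p,q] (with p < q) to q − p. For instance
  ∂ae = e − a.
This gives a 5×9 integer matrix of rank 4; reducing to Smith normal form yields diagonal entries (1,1,1,1).

Boundary ∂_2: C_2 → C_1 acts by ∂[p,q,r] = [q,r] − [p,r] + [p,q]. For instance
  ∂bce = ce − be + bc,
  ∂bcd = cd − bd + bc.
The 9×6 boundary matrix has rank 5 and Smith normal form diag(1,1,1,1,1).

Now H_k = ker ∂_k / im ∂_{k+1}, so:

  H_0: rank C_0 − rank ∂_1 = 5 − 4 = 1, and the invariant factors of ∂_1 are all 1, so H_0 = Z.
  H_1: rank ker ∂_1 − rank ∂_2 = (9 − 4) − 5 = 0, and the invariant factors of ∂_2 are all 1, so H_1 = 0.
  H_2: rank ker ∂_2 − rank ∂_3 = (6 − 5) − 0 = 1, and there is no ∂_3, so H_2 = Z.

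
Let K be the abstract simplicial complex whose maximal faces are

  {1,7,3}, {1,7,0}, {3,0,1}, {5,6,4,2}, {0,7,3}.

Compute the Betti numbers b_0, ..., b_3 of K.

We work with the vertex ordering 0 < 1 < 2 < 3 < 4 < 5 < 6 < 7. The simplices of K, each written with vertices in increasing order, are:

  0-simplices (8): [0], [1], [2], [3], [4], [5], [6], [7]
  1-simplices (12): [0,1], [0,3], [0,7], [1,3], [1,7], [2,4], [2,5], [2,6], [3,7], [4,5], [4,6], [5,6]
  2-simplices (8): [0,1,3], [0,1,7], [0,3,7], [1,3,7], [2,4,5], [2,4,6], [2,5,6], [4,5,6]
  3-simplices (1): [2,4,5,6]

Hence C_0 ≅ Z^8, C_1 ≅ Z^12, C_2 ≅ Z^8, C_3 ≅ Z^1.

Boundary ∂_1: C_1 → C_0 maps an edge to its endpoints' difference, ∂[p,q] = q − p. For instance
  ∂[1,3] = [3] − [1].
This gives a 8×12 integer matrix of rank 6; reducing to Smith normal form yields diagonal entries (1,1,1,1,1,1).

∂_2: C_2 → C_1 sends each 2-simplex [p,q,r] to [q,r] − [p,r] + [p,q]. For instance
  ∂[2,4,6] = [4,6] − [2,6] + [2,4],
  ∂[0,1,7] = [1,7] − [0,7] + [0,1].
The 12×8 boundary matrix has rank 6 and Smith normal form diag(1,1,1,1,1,1).

The boundary map ∂_3: C_3 → C_2 sends each 3-simplex σ to the alternating sum Σ_i (−1)^i (σ with its i-th vertex removed). For instance
  ∂[2,4,5,6] = [4,5,6] − [2,5,6] + [2,4,6] − [2,4,5].
This gives a 8×1 integer matrix of rank 1; reducing to Smith normal form yields diagonal entries (1).

Computing H_k = (kernel of ∂_k) / (image of ∂_{k+1}):

  H_0: rank C_0 − rank ∂_1 = 8 − 6 = 2, and the invariant factors of ∂_1 are all 1, so H_0 = Z^2.
  H_1: rank ker ∂_1 − rank ∂_2 = (12 − 6) − 6 = 0, and the invariant factors of ∂_2 are all 1, so H_1 = 0.
  H_2: rank ker ∂_2 − rank ∂_3 = (8 − 6) − 1 = 1, and the invariant factors of ∂_3 are all 1, so H_2 = Z.
  H_3: rank ker ∂_3 − rank ∂_4 = (1 − 1) − 0 = 0, and there is no ∂_4, so H_3 = 0.

Hence the Betti numbers are b_0 = 2, b_1 = 0, b_2 = 1, b_3 = 0.

b_0 = 2, b_1 = 0, b_2 = 1, b_3 = 0.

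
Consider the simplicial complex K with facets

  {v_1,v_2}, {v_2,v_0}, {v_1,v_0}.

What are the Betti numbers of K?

We work with the vertex ordering v_0 < v_1 < v_2. The simplices of K, each written with vertices in increasing order, are:

  0-simplices (3): [v_0], [v_1], [v_2]
  1-simplices (3): [v_0,v_1], [v_0,v_2], [v_1,v_2]

so the chain groups are C_0 ≅ Z^3, C_1 ≅ Z^3.

∂_1: C_1 → C_0 maps an edge to its endpoints' difference, ∂[p,q] = q − p. For instance
  ∂[v_0,v_2] = [v_2] − [v_0].
The 3×3 boundary matrix has rank 2 and Smith normal form diag(1,1).

Now H_k = ker ∂_k / im ∂_{k+1}, so:

  H_0: rank C_0 − rank ∂_1 = 3 − 2 = 1, and the invariant factors of ∂_1 are all 1, so H_0 ≅ Z.
  H_1: rank ker ∂_1 − rank ∂_2 = (3 − 2) − 0 = 1, and there is no ∂_2, so H_1 ≅ Z.

Hence the Betti numbers are b_0 = 1, b_1 = 1.

b_0 = 1, b_1 = 1.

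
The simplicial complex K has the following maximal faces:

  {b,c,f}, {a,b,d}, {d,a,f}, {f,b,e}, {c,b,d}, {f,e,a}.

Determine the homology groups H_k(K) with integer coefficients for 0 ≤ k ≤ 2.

H_0 = Z,  H_1 = Z,  H_2 = 0.

Take the total order a < b < c < d < e < f on the vertex set. Then K (dimension 2) consists of the simplices:

  0-simplices (6): a, b, c, d, e, f
  1-simplices (12): ab, ad, ae, af, bc, bd, be, bf, cd, cf, df, ef
  2-simplices (6): abd, adf, aef, bcd, bcf, bef

so the chain groups are C_0 ≅ Z^6, C_1 ≅ Z^12, C_2 ≅ Z^6.

Boundary ∂_1: C_1 → C_0 is given by ∂[p,q] = [q] − [p]. For instance
  ∂af = f − a.
The 6×12 boundary matrix has rank 5 and Smith normal form diag(1,1,1,1,1).

∂_2: C_2 → C_1 acts by ∂[p,q,r] = [q,r] − [p,r] + [p,q]. For instance
  ∂abd = bd − ad + ab,
  ∂bcd = cd − bd + bc.
The resulting 12×6 matrix has rank 6, and its Smith normal form has invariant factors (1,1,1,1,1,1).

Reading off H_k = ker ∂_k / im ∂_{k+1}:

  H_0: rank C_0 − rank ∂_1 = 6 − 5 = 1, and the invariant factors of ∂_1 are all 1, so H_0 = Z.
  H_1: rank ker ∂_1 − rank ∂_2 = (12 − 5) − 6 = 1, and the invariant factors of ∂_2 are all 1, so H_1 = Z.
  H_2: rank ker ∂_2 − rank ∂_3 = (6 − 6) − 0 = 0, and there is no ∂_3, so H_2 = 0.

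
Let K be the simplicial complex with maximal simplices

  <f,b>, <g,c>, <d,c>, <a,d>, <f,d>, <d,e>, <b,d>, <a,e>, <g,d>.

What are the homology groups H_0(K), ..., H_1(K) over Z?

H_0 = Z,  H_1 = Z^3.

Take the total order a < b < c < d < e < f < g on the vertex set. Then K (dimension 1) consists of the simplices:

  0-simplices (7): a, b, c, d, e, f, g
  1-simplices (9): ad, ae, bd, bf, cd, cg, de, df, dg

Hence C_0 ≅ Z^7, C_1 ≅ Z^9.

∂_1: C_1 → C_0 maps an edge to its endpoints' difference, ∂[p,q] = q − p.
This gives a 7×9 integer matrix of rank 6; reducing to Smith normal form yields diagonal entries (1,1,1,1,1,1).

Computing H_k = (kernel of ∂_k) / (image of ∂_{k+1}):

  H_0: rank C_0 − rank ∂_1 = 7 − 6 = 1, and the invariant factors of ∂_1 are all 1, so H_0 ≅ Z.
  H_1: rank ker ∂_1 − rank ∂_2 = (9 − 6) − 0 = 3, and there is no ∂_2, so H_1 ≅ Z^3.

(K is a triangulation of a wedge of 3 circles.)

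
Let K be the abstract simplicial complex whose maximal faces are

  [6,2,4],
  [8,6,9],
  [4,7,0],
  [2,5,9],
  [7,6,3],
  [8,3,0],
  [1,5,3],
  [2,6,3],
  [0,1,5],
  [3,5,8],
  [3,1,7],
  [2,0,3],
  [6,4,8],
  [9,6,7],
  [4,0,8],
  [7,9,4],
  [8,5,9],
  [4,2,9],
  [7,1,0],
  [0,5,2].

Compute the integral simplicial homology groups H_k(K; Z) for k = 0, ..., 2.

H_0 ≅ Z,  H_1 ≅ Z ⊕ Z/2,  H_2 = 0.

K has 10 vertices, 30 edges, 20 triangles.
rank ∂_0 = 0, rank ∂_1 = 9 ⇒ b_0 = 10 − 0 − 9 = 1; all invariant factors of ∂_1 are 1 so no torsion. So H_0 ≅ Z.
rank ∂_1 = 9, rank ∂_2 = 20 ⇒ b_1 = 30 − 9 − 20 = 1; ∂_2 has invariant factor(s) [2] giving torsion. So H_1 ≅ Z ⊕ Z/2.
rank ∂_2 = 20, rank ∂_3 = 0 ⇒ b_2 = 20 − 20 − 0 = 0. So H_2 ≅ 0.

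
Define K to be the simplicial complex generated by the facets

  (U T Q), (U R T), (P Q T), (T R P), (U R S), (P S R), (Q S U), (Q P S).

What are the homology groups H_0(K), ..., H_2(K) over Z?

Take the total order P < Q < R < S < T < U on the vertex set. Then K (dimension 2) consists of the simplices:

  0-simplices (6): P, Q, R, S, T, U
  1-simplices (12): PQ, PR, PS, PT, QS, QT, QU, RS, RT, RU, SU, TU
  2-simplices (8): PQS, PQT, PRS, PRT, QSU, QTU, RSU, RTU

giving chain groups C_0 ≅ Z^6, C_1 ≅ Z^12, C_2 ≅ Z^8.

The boundary map ∂_1: C_1 → C_0 maps an edge to its endpoints' difference, ∂[p,q] = q − p.
The resulting 6×12 matrix has rank 5, and its Smith normal form has invariant factors (1,1,1,1,1).

Boundary ∂_2: C_2 → C_1 maps a triangle to the signed sum of its edges. For instance
  ∂QSU = SU − QU + QS,
  ∂RTU = TU − RU + RT.
The 12×8 boundary matrix has rank 7 and Smith normal form diag(1,1,1,1,1,1,1).

Computing H_k = (kernel of ∂_k) / (image of ∂_{k+1}):

  H_0: rank C_0 − rank ∂_1 = 6 − 5 = 1, and the invariant factors of ∂_1 are all 1, so H_0 = Z.
  H_1: rank ker ∂_1 − rank ∂_2 = (12 − 5) − 7 = 0, and the invariant factors of ∂_2 are all 1, so H_1 = 0.
  H_2: rank ker ∂_2 − rank ∂_3 = (8 − 7) − 0 = 1, and there is no ∂_3, so H_2 = Z.

As a check, the Euler characteristic is 6 − 12 + 8 = 2, which agrees with 1 − 0 + 1 = 2.

H_0 ≅ Z,  H_1 = 0,  H_2 ≅ Z.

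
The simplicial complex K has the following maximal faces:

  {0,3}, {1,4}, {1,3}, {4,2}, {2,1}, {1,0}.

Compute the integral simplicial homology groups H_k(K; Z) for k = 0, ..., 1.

H_0 ≅ Z,  H_1 ≅ Z^2.

Fix the vertex order 0 < 1 < 2 < 3 < 4 and write every simplex with vertices in increasing order. Then dim K = 1 and the simplices of K are:

  0-simplices (5): [0], [1], [2], [3], [4]
  1-simplices (6): [0,1], [0,3], [1,2], [1,3], [1,4], [2,4]

Hence C_0 ≅ Z^5, C_1 ≅ Z^6.

The boundary map ∂_1: C_1 → C_0 sends each edge [p,q] (with p < q) to q − p. For instance
  ∂[1,4] = [4] − [1].
The 5×6 boundary matrix has rank 4 and Smith normal form diag(1,1,1,1).

Now H_k = ker ∂_k / im ∂_{k+1}, so:

  H_0: rank C_0 − rank ∂_1 = 5 − 4 = 1, and the invariant factors of ∂_1 are all 1, so H_0 = Z.
  H_1: rank ker ∂_1 − rank ∂_2 = (6 − 4) − 0 = 2, and there is no ∂_2, so H_1 = Z^2.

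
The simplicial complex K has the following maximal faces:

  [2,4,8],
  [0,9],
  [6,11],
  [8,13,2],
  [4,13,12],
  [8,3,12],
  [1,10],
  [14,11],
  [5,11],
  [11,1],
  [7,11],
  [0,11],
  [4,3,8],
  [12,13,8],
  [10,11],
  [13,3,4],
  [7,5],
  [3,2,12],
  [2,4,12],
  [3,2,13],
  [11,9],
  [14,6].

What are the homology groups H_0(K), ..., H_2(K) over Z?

H_0 = Z^2,  H_1 = Z^4 × Z/2,  H_2 = 0.

Order the vertices as 0 < 1 < 2 < 3 < 4 < 5 < 6 < 7 < 8 < 9 < 10 < 11 < 12 < 13 < 14. Listing each simplex with vertices in this order, K has dimension 2 with simplices:

  0-simplices (15): [0], [1], [2], [3], [4], [5], [6], [7], [8], [9], [10], [11], [12], [13], [14]
  1-simplices (27): (27 of them)
  2-simplices (10): [2,3,12], [2,3,13], [2,4,8], [2,4,12], [2,8,13], [3,4,8], [3,4,13], [3,8,12], [4,12,13], [8,12,13]

so the chain groups are C_0 ≅ Z^15, C_1 ≅ Z^27, C_2 ≅ Z^10.

The boundary map ∂_1: C_1 → C_0 sends each edge [p,q] (with p < q) to q − p.
This gives a 15×27 integer matrix of rank 13; reducing to Smith normal form yields diagonal entries (1,1,1,1,1,1,1,1,1,1,1,1,1).

The boundary map ∂_2: C_2 → C_1 sends each 2-simplex [p,q,r] to [q,r] − [p,r] + [p,q]. For instance
  ∂[2,4,12] = [4,12] − [2,12] + [2,4],
  ∂[2,3,13] = [3,13] − [2,13] + [2,3].
This gives a 27×10 integer matrix of rank 10; reducing to Smith normal form yields diagonal entries (1,1,1,1,1,1,1,1,1,2).

From H_k ≅ ker(∂_k) / im(∂_{k+1}) we obtain:

  H_0: rank C_0 − rank ∂_1 = 15 − 13 = 2, and the invariant factors of ∂_1 are all 1, so H_0 = Z^2.
  H_1: rank ker ∂_1 − rank ∂_2 = (27 − 13) − 10 = 4, and ∂_2 has invariant factor 2 > 1, so H_1 = Z^4 × Z/2.
  H_2: rank ker ∂_2 − rank ∂_3 = (10 − 10) − 0 = 0, and there is no ∂_3, so H_2 = 0.

As a check, the Euler characteristic is 15 − 27 + 10 = -2, which agrees with 2 − 4 + 0 = -2.
(K is a triangulation of the disjoint union of a wedge of 4 circles and the real projective plane RP^2.)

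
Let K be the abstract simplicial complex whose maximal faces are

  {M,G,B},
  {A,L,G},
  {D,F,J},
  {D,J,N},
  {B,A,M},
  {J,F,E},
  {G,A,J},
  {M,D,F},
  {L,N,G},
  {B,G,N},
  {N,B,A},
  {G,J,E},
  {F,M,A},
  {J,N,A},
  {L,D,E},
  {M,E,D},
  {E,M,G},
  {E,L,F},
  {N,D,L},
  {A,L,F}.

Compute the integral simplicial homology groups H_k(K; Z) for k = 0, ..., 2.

H_0 ≅ Z,  H_1 ≅ Z ⊕ Z/2,  H_2 = 0.

Take the total order A < B < D < E < F < G < J < L < M < N on the vertex set. Then K (dimension 2) consists of the simplices:

  0-simplices (10): A, B, D, E, F, G, J, L, M, N
  1-simplices (30): AB, AF, AG, AJ, AL, AM, AN, BG, BM, BN, DE, DF, DJ, DL, DM, DN, EF, EG, EJ, EL, EM, FJ, FL, FM, GJ, GL, GM, GN, JN, LN
  2-simplices (20): ABM, ABN, AFL, AFM, AGJ, AGL, AJN, BGM, BGN, DEL, DEM, DFJ, DFM, DJN, DLN, EFJ, EFL, EGJ, EGM, GLN

so the chain groups are C_0 ≅ Z^10, C_1 ≅ Z^30, C_2 ≅ Z^20.

The boundary map ∂_1: C_1 → C_0 is given by ∂[p,q] = [q] − [p].
The resulting 10×30 matrix has rank 9, and its Smith normal form has invariant factors (1,1,1,1,1,1,1,1,1).

Boundary ∂_2: C_2 → C_1 maps a triangle to the signed sum of its edges. For instance
  ∂DFJ = FJ − DJ + DF,
  ∂ABM = BM − AM + AB.
The resulting 30×20 matrix has rank 20, and its Smith normal form has invariant factors (1,1,1,1,1,1,1,1,1,1,1,1,1,1,1,1,1,1,1,2).

From H_k ≅ ker(∂_k) / im(∂_{k+1}) we obtain:

  H_0: rank C_0 − rank ∂_1 = 10 − 9 = 1, and the invariant factors of ∂_1 are all 1, so H_0 = Z.
  H_1: rank ker ∂_1 − rank ∂_2 = (30 − 9) − 20 = 1, and ∂_2 has invariant factor 2 > 1, so H_1 = Z ⊕ Z/2.
  H_2: rank ker ∂_2 − rank ∂_3 = (20 − 20) − 0 = 0, and there is no ∂_3, so H_2 = 0.

As a check, the Euler characteristic is 10 − 30 + 20 = 0, which agrees with 1 − 1 + 0 = 0.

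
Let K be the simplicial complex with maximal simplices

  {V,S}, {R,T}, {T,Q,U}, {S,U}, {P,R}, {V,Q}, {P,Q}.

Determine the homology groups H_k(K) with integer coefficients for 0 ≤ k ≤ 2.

H_0 ≅ Z,  H_1 ≅ Z^2,  H_2 = 0.

Fix the vertex order P < Q < R < S < T < U < V and write every simplex with vertices in increasing order. Then dim K = 2 and the simplices of K are:

  0-simplices (7): P, Q, R, S, T, U, V
  1-simplices (9): PQ, PR, QT, QU, QV, RT, SU, SV, TU
  2-simplices (1): QTU

so the chain groups are C_0 ≅ Z^7, C_1 ≅ Z^9, C_2 ≅ Z^1.

The boundary map ∂_1: C_1 → C_0 maps an edge to its endpoints' difference, ∂[p,q] = q − p. For instance
  ∂RT = T − R.
This gives a 7×9 integer matrix of rank 6; reducing to Smith normal form yields diagonal entries (1,1,1,1,1,1).

Boundary ∂_2: C_2 → C_1 sends each 2-simplex [p,q,r] to [q,r] − [p,r] + [p,q]. For instance
  ∂QTU = TU − QU + QT.
The 9×1 boundary matrix has rank 1 and Smith normal form diag(1).

Computing H_k = (kernel of ∂_k) / (image of ∂_{k+1}):

  H_0: rank C_0 − rank ∂_1 = 7 − 6 = 1, and the invariant factors of ∂_1 are all 1, so H_0 = Z.
  H_1: rank ker ∂_1 − rank ∂_2 = (9 − 6) − 1 = 2, and the invariant factors of ∂_2 are all 1, so H_1 = Z^2.
  H_2: rank ker ∂_2 − rank ∂_3 = (1 − 1) − 0 = 0, and there is no ∂_3, so H_2 = 0.

As a check, the Euler characteristic is 7 − 9 + 1 = -1, which agrees with 1 − 2 + 0 = -1.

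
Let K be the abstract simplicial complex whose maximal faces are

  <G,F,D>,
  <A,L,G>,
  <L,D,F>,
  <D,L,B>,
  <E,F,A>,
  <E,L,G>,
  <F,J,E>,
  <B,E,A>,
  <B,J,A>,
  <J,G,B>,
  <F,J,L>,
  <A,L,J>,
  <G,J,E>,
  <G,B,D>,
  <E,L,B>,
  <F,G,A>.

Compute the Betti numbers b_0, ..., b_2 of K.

b_0 = 1, b_1 = 2, b_2 = 1.

We work with the vertex ordering A < B < D < E < F < G < J < L. The simplices of K, each written with vertices in increasing order, are:

  0-simplices (8): A, B, D, E, F, G, J, L
  1-simplices (24): AB, AE, AF, AG, AJ, AL, BD, BE, BG, BJ, BL, DF, DG, DL, EF, EG, EJ, EL, FG, FJ, FL, GJ, GL, JL
  2-simplices (16): ABE, ABJ, AEF, AFG, AGL, AJL, BDG, BDL, BEL, BGJ, DFG, DFL, EFJ, EGJ, EGL, FJL

giving chain groups C_0 ≅ Z^8, C_1 ≅ Z^24, C_2 ≅ Z^16.

The boundary map ∂_1: C_1 → C_0 maps an edge to its endpoints' difference, ∂[p,q] = q − p. For instance
  ∂FJ = J − F.
The 8×24 boundary matrix has rank 7 and Smith normal form diag(1,1,1,1,1,1,1).

The boundary map ∂_2: C_2 → C_1 maps a triangle to the signed sum of its edges. For instance
  ∂ABE = BE − AE + AB,
  ∂AFG = FG − AG + AF.
The 24×16 boundary matrix has rank 15 and Smith normal form diag(1,1,1,1,1,1,1,1,1,1,1,1,1,1,1).

From H_k ≅ ker(∂_k) / im(∂_{k+1}) we obtain:

  H_0: rank C_0 − rank ∂_1 = 8 − 7 = 1, and the invariant factors of ∂_1 are all 1, so H_0 = Z.
  H_1: rank ker ∂_1 − rank ∂_2 = (24 − 7) − 15 = 2, and the invariant factors of ∂_2 are all 1, so H_1 = Z^2.
  H_2: rank ker ∂_2 − rank ∂_3 = (16 − 15) − 0 = 1, and there is no ∂_3, so H_2 = Z.

As a check, the Euler characteristic is 8 − 24 + 16 = 0, which agrees with 1 − 2 + 1 = 0.

Hence the Betti numbers are b_0 = 1, b_1 = 2, b_2 = 1.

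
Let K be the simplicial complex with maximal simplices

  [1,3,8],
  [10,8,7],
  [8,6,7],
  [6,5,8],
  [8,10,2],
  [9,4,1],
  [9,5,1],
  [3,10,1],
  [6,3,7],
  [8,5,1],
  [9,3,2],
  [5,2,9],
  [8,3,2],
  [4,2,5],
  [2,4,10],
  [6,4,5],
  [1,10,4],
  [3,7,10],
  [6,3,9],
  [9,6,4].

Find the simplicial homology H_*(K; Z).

Take the total order 1 < 2 < 3 < 4 < 5 < 6 < 7 < 8 < 9 < 10 on the vertex set. Then K (dimension 2) consists of the simplices:

  0-simplices (10): [1], [2], [3], [4], [5], [6], [7], [8], [9], [10]
  1-simplices (30): (30 of them)
  2-simplices (20): (20 of them)

Hence C_0 ≅ Z^10, C_1 ≅ Z^30, C_2 ≅ Z^20.

The boundary map ∂_1: C_1 → C_0 is given by ∂[p,q] = [q] − [p]. For instance
  ∂[3,7] = [7] − [3].
As a 10×30 matrix over Z this has rank 9, with invariant factors (1,1,1,1,1,1,1,1,1).

The boundary map ∂_2: C_2 → C_1 acts by ∂[p,q,r] = [q,r] − [p,r] + [p,q]. For instance
  ∂[3,6,9] = [6,9] − [3,9] + [3,6],
  ∂[2,3,8] = [3,8] − [2,8] + [2,3].
This gives a 30×20 integer matrix of rank 20; reducing to Smith normal form yields diagonal entries (1,1,1,1,1,1,1,1,1,1,1,1,1,1,1,1,1,1,1,2).

Now H_k = ker ∂_k / im ∂_{k+1}, so:

  H_0: rank C_0 − rank ∂_1 = 10 − 9 = 1, and the invariant factors of ∂_1 are all 1, so H_0 = Z.
  H_1: rank ker ∂_1 − rank ∂_2 = (30 − 9) − 20 = 1, and ∂_2 has invariant factor 2 > 1, so H_1 = Z ⊕ Z/2Z.
  H_2: rank ker ∂_2 − rank ∂_3 = (20 − 20) − 0 = 0, and there is no ∂_3, so H_2 = 0.

As a check, the Euler characteristic is 10 − 30 + 20 = 0, which agrees with 1 − 1 + 0 = 0.

H_0 ≅ Z,  H_1 ≅ Z ⊕ Z/2Z,  H_2 = 0.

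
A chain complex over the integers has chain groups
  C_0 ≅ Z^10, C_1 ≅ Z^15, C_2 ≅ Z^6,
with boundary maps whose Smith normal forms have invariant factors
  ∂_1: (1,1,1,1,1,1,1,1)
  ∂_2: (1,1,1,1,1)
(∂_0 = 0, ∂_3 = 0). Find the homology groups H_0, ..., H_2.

H_0 ≅ Z^2,  H_1 ≅ Z^2,  H_2 ≅ Z.

H_0: b_0 = 10 − 0 − 8 = 2; torsion from ∂_1 factors > 1: none. So H_0 ≅ Z^2.
H_1: b_1 = 15 − 8 − 5 = 2; torsion from ∂_2 factors > 1: none. So H_1 ≅ Z^2.
H_2: b_2 = 6 − 5 − 0 = 1; torsion from ∂_3 factors > 1: none. So H_2 ≅ Z.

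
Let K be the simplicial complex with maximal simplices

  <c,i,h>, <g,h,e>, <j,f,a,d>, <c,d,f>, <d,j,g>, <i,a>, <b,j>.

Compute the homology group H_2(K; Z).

Fix the vertex order a < b < c < d < e < f < g < h < i < j and write every simplex with vertices in increasing order. Then dim K = 3 and the simplices of K are:

  0-simplices (10): a, b, c, d, e, f, g, h, i, j
  1-simplices (18): ad, af, ai, aj, bj, cd, cf, ch, ci, df, dg, dj, eg, eh, fj, gh, gj, hi
  2-simplices (8): adf, adj, afj, cdf, chi, dfj, dgj, egh
  3-simplices (1): adfj

so the chain groups are C_0 ≅ Z^10, C_1 ≅ Z^18, C_2 ≅ Z^8, C_3 ≅ Z^1.

Boundary ∂_1: C_1 → C_0 sends each edge [p,q] (with p < q) to q − p.
The resulting 10×18 matrix has rank 9, and its Smith normal form has invariant factors (1,1,1,1,1,1,1,1,1).

Boundary ∂_2: C_2 → C_1 maps a triangle to the signed sum of its edges. For instance
  ∂chi = hi − ci + ch,
  ∂egh = gh − eh + eg.
This gives a 18×8 integer matrix of rank 7; reducing to Smith normal form yields diagonal entries (1,1,1,1,1,1,1).

Boundary ∂_3: C_3 → C_2 sends each 3-simplex σ to the alternating sum Σ_i (−1)^i (σ with its i-th vertex removed). For instance
  ∂adfj = dfj − afj + adj − adf.
As a 8×1 matrix over Z this has rank 1, with invariant factors (1).

Computing H_k = (kernel of ∂_k) / (image of ∂_{k+1}):

  H_2: rank ker ∂_2 − rank ∂_3 = (8 − 7) − 1 = 0, and the invariant factors of ∂_3 are all 1, so H_2 = 0.

H_2 ≅ 0.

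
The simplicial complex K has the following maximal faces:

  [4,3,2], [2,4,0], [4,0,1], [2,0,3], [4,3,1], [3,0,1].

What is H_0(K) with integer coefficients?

H_0 = Z.

Fix the vertex order 0 < 1 < 2 < 3 < 4 and write every simplex with vertices in increasing order. Then dim K = 2 and the simplices of K are:

  0-simplices (5): [0], [1], [2], [3], [4]
  1-simplices (9): [0,1], [0,2], [0,3], [0,4], [1,3], [1,4], [2,3], [2,4], [3,4]
  2-simplices (6): [0,1,3], [0,1,4], [0,2,3], [0,2,4], [1,3,4], [2,3,4]

giving chain groups C_0 ≅ Z^5, C_1 ≅ Z^9, C_2 ≅ Z^6.

∂_1: C_1 → C_0 maps an edge to its endpoints' difference, ∂[p,q] = q − p. For instance
  ∂[1,4] = [4] − [1].
This gives a 5×9 integer matrix of rank 4; reducing to Smith normal form yields diagonal entries (1,1,1,1).

∂_2: C_2 → C_1 sends each 2-simplex [p,q,r] to [q,r] − [p,r] + [p,q]. For instance
  ∂[0,2,3] = [2,3] − [0,3] + [0,2],
  ∂[0,1,3] = [1,3] − [0,3] + [0,1].
The resulting 9×6 matrix has rank 5, and its Smith normal form has invariant factors (1,1,1,1,1).

Computing H_k = (kernel of ∂_k) / (image of ∂_{k+1}):

  H_0: rank C_0 − rank ∂_1 = 5 − 4 = 1, and the invariant factors of ∂_1 are all 1, so H_0 = Z.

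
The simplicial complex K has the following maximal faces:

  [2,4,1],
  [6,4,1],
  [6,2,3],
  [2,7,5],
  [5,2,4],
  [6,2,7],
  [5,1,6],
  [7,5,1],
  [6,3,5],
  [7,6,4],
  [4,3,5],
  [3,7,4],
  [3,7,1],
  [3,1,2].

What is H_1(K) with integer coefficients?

We work with the vertex ordering 1 < 2 < 3 < 4 < 5 < 6 < 7. The simplices of K, each written with vertices in increasing order, are:

  0-simplices (7): [1], [2], [3], [4], [5], [6], [7]
  1-simplices (21): [1,2], [1,3], [1,4], [1,5], [1,6], [1,7], [2,3], [2,4], [2,5], [2,6], [2,7], [3,4], [3,5], [3,6], [3,7], [4,5], [4,6], [4,7], [5,6], [5,7], [6,7]
  2-simplices (14): [1,2,3], [1,2,4], [1,3,7], [1,4,6], [1,5,6], [1,5,7], [2,3,6], [2,4,5], [2,5,7], [2,6,7], [3,4,5], [3,4,7], [3,5,6], [4,6,7]

so the chain groups are C_0 ≅ Z^7, C_1 ≅ Z^21, C_2 ≅ Z^14.

The boundary map ∂_1: C_1 → C_0 is given by ∂[p,q] = [q] − [p].
The 7×21 boundary matrix has rank 6 and Smith normal form diag(1,1,1,1,1,1).

Boundary ∂_2: C_2 → C_1 maps a triangle to the signed sum of its edges. For instance
  ∂[1,2,3] = [2,3] − [1,3] + [1,2],
  ∂[2,4,5] = [4,5] − [2,5] + [2,4].
The resulting 21×14 matrix has rank 13, and its Smith normal form has invariant factors (1,1,1,1,1,1,1,1,1,1,1,1,1).

Now H_k = ker ∂_k / im ∂_{k+1}, so:

  H_1: rank ker ∂_1 − rank ∂_2 = (21 − 6) − 13 = 2, and the invariant factors of ∂_2 are all 1, so H_1 ≅ Z^2.

(K is a triangulation of the torus T^2.)

H_1 = Z^2.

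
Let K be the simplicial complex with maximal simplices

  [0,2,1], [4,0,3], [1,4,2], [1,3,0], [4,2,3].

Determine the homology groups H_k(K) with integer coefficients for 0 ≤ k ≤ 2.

Fix the vertex order 0 < 1 < 2 < 3 < 4 and write every simplex with vertices in increasing order. Then dim K = 2 and the simplices of K are:

  0-simplices (5): [0], [1], [2], [3], [4]
  1-simplices (10): [0,1], [0,2], [0,3], [0,4], [1,2], [1,3], [1,4], [2,3], [2,4], [3,4]
  2-simplices (5): [0,1,2], [0,1,3], [0,3,4], [1,2,4], [2,3,4]

Hence C_0 ≅ Z^5, C_1 ≅ Z^10, C_2 ≅ Z^5.

The boundary map ∂_1: C_1 → C_0 is given by ∂[p,q] = [q] − [p]. For instance
  ∂[0,4] = [4] − [0].
This gives a 5×10 integer matrix of rank 4; reducing to Smith normal form yields diagonal entries (1,1,1,1).

∂_2: C_2 → C_1 sends each 2-simplex [p,q,r] to [q,r] − [p,r] + [p,q]. For instance
  ∂[1,2,4] = [2,4] − [1,4] + [1,2],
  ∂[2,3,4] = [3,4] − [2,4] + [2,3].
The resulting 10×5 matrix has rank 5, and its Smith normal form has invariant factors (1,1,1,1,1).

Computing H_k = (kernel of ∂_k) / (image of ∂_{k+1}):

  H_0: rank C_0 − rank ∂_1 = 5 − 4 = 1, and the invariant factors of ∂_1 are all 1, so H_0 = Z.
  H_1: rank ker ∂_1 − rank ∂_2 = (10 − 4) − 5 = 1, and the invariant factors of ∂_2 are all 1, so H_1 = Z.
  H_2: rank ker ∂_2 − rank ∂_3 = (5 − 5) − 0 = 0, and there is no ∂_3, so H_2 = 0.

As a check, the Euler characteristic is 5 − 10 + 5 = 0, which agrees with 1 − 1 + 0 = 0.
(K is a triangulation of the Möbius band.)

H_0 ≅ Z,  H_1 ≅ Z,  H_2 = 0.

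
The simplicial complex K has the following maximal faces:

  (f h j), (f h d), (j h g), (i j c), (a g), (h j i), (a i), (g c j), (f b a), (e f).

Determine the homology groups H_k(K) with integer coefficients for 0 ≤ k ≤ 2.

Fix the vertex order a < b < c < d < e < f < g < h < i < j and write every simplex with vertices in increasing order. Then dim K = 2 and the simplices of K are:

  0-simplices (10): a, b, c, d, e, f, g, h, i, j
  1-simplices (18): ab, af, ag, ai, bf, cg, ci, cj, df, dh, ef, fh, fj, gh, gj, hi, hj, ij
  2-simplices (7): abf, cgj, cij, dfh, fhj, ghj, hij

giving chain groups C_0 ≅ Z^10, C_1 ≅ Z^18, C_2 ≅ Z^7.

The boundary map ∂_1: C_1 → C_0 sends each edge [p,q] (with p < q) to q − p.
The resulting 10×18 matrix has rank 9, and its Smith normal form has invariant factors (1,1,1,1,1,1,1,1,1).

∂_2: C_2 → C_1 acts by ∂[p,q,r] = [q,r] − [p,r] + [p,q]. For instance
  ∂abf = bf − af + ab,
  ∂hij = ij − hj + hi.
The resulting 18×7 matrix has rank 7, and its Smith normal form has invariant factors (1,1,1,1,1,1,1).

Reading off H_k = ker ∂_k / im ∂_{k+1}:

  H_0: rank C_0 − rank ∂_1 = 10 − 9 = 1, and the invariant factors of ∂_1 are all 1, so H_0 ≅ Z.
  H_1: rank ker ∂_1 − rank ∂_2 = (18 − 9) − 7 = 2, and the invariant factors of ∂_2 are all 1, so H_1 ≅ Z^2.
  H_2: rank ker ∂_2 − rank ∂_3 = (7 − 7) − 0 = 0, and there is no ∂_3, so H_2 ≅ 0.

As a check, the Euler characteristic is 10 − 18 + 7 = -1, which agrees with 1 − 2 + 0 = -1.

H_0 = Z,  H_1 = Z^2,  H_2 = 0.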